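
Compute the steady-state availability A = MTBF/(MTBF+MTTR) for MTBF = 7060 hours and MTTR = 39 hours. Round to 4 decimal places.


MTBF = 7060
MTTR = 39
MTBF + MTTR = 7099
A = 7060 / 7099
A = 0.9945

0.9945


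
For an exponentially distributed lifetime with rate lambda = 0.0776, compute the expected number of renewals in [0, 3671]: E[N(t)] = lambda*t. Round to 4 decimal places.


lambda = 0.0776
t = 3671
E[N(t)] = lambda * t
E[N(t)] = 0.0776 * 3671
E[N(t)] = 284.8696

284.8696


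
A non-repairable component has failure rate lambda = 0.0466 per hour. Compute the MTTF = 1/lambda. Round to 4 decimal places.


lambda = 0.0466
MTTF = 1 / 0.0466
MTTF = 21.4592

21.4592


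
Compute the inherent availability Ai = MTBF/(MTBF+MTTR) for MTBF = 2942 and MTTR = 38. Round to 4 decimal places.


MTBF = 2942
MTTR = 38
MTBF + MTTR = 2980
Ai = 2942 / 2980
Ai = 0.9872

0.9872


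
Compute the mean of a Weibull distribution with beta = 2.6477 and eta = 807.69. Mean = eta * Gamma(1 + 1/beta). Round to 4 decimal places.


beta = 2.6477, eta = 807.69
1/beta = 0.3777
1 + 1/beta = 1.3777
Gamma(1.3777) = 0.8887
Mean = 807.69 * 0.8887
Mean = 717.8009

717.8009


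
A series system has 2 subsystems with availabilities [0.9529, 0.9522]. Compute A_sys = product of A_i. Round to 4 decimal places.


Subsystems: [0.9529, 0.9522]
After subsystem 1 (A=0.9529): product = 0.9529
After subsystem 2 (A=0.9522): product = 0.9074
A_sys = 0.9074

0.9074


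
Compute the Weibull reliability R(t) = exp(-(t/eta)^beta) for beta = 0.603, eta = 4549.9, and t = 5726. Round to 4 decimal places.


beta = 0.603, eta = 4549.9, t = 5726
t/eta = 5726 / 4549.9 = 1.2585
(t/eta)^beta = 1.2585^0.603 = 1.1487
R(t) = exp(-1.1487)
R(t) = 0.317

0.317


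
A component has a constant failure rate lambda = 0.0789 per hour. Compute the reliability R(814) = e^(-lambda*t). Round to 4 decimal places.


lambda = 0.0789
t = 814
lambda * t = 64.2246
R(t) = e^(-64.2246)
R(t) = 0.0

0.0


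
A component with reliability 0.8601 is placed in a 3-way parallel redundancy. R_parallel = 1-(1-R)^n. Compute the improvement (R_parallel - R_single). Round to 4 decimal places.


R_single = 0.8601, n = 3
1 - R_single = 0.1399
(1 - R_single)^n = 0.1399^3 = 0.0027
R_parallel = 1 - 0.0027 = 0.9973
Improvement = 0.9973 - 0.8601
Improvement = 0.1372

0.1372


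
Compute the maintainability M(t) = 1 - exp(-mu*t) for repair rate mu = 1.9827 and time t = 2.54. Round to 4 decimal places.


mu = 1.9827, t = 2.54
mu * t = 1.9827 * 2.54 = 5.0361
exp(-5.0361) = 0.0065
M(t) = 1 - 0.0065
M(t) = 0.9935

0.9935


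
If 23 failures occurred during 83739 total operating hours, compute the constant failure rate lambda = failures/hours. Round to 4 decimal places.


failures = 23
total_hours = 83739
lambda = 23 / 83739
lambda = 0.0003

0.0003


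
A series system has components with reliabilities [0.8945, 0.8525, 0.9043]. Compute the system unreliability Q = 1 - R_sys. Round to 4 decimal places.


Components: [0.8945, 0.8525, 0.9043]
After component 1: product = 0.8945
After component 2: product = 0.7626
After component 3: product = 0.6896
R_sys = 0.6896
Q = 1 - 0.6896 = 0.3104

0.3104


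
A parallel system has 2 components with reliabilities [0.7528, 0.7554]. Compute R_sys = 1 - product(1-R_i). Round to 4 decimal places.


Components: [0.7528, 0.7554]
(1 - 0.7528) = 0.2472, running product = 0.2472
(1 - 0.7554) = 0.2446, running product = 0.0605
Product of (1-R_i) = 0.0605
R_sys = 1 - 0.0605 = 0.9395

0.9395


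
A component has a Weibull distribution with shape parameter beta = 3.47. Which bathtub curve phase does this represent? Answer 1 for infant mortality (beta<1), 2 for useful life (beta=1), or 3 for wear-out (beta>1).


beta = 3.47
Compare beta to 1:
beta < 1 => infant mortality (phase 1)
beta = 1 => useful life (phase 2)
beta > 1 => wear-out (phase 3)
Since beta = 3.47, this is wear-out (increasing failure rate)
Phase = 3

3


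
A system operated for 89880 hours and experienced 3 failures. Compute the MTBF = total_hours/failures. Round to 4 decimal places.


total_hours = 89880
failures = 3
MTBF = 89880 / 3
MTBF = 29960.0

29960.0


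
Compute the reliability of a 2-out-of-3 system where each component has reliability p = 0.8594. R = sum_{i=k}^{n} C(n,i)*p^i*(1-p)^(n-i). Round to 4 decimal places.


k = 2, n = 3, p = 0.8594
i=2: C(3,2)=3 * 0.8594^2 * 0.1406^1 = 0.3115
i=3: C(3,3)=1 * 0.8594^3 * 0.1406^0 = 0.6347
R = sum of terms = 0.9463

0.9463


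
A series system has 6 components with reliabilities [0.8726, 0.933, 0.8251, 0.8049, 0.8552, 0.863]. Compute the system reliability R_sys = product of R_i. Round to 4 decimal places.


Components: [0.8726, 0.933, 0.8251, 0.8049, 0.8552, 0.863]
After component 1 (R=0.8726): product = 0.8726
After component 2 (R=0.933): product = 0.8141
After component 3 (R=0.8251): product = 0.6717
After component 4 (R=0.8049): product = 0.5407
After component 5 (R=0.8552): product = 0.4624
After component 6 (R=0.863): product = 0.399
R_sys = 0.399

0.399


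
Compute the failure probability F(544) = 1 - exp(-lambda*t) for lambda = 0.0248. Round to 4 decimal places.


lambda = 0.0248, t = 544
lambda * t = 13.4912
exp(-13.4912) = 0.0
F(t) = 1 - 0.0
F(t) = 1.0

1.0


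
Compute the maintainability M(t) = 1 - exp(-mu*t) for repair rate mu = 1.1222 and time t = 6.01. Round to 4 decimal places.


mu = 1.1222, t = 6.01
mu * t = 1.1222 * 6.01 = 6.7444
exp(-6.7444) = 0.0012
M(t) = 1 - 0.0012
M(t) = 0.9988

0.9988


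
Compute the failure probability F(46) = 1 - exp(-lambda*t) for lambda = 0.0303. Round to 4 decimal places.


lambda = 0.0303, t = 46
lambda * t = 1.3938
exp(-1.3938) = 0.2481
F(t) = 1 - 0.2481
F(t) = 0.7519

0.7519


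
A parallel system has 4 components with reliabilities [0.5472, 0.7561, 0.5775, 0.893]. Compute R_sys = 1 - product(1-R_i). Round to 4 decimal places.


Components: [0.5472, 0.7561, 0.5775, 0.893]
(1 - 0.5472) = 0.4528, running product = 0.4528
(1 - 0.7561) = 0.2439, running product = 0.1104
(1 - 0.5775) = 0.4225, running product = 0.0467
(1 - 0.893) = 0.107, running product = 0.005
Product of (1-R_i) = 0.005
R_sys = 1 - 0.005 = 0.995

0.995


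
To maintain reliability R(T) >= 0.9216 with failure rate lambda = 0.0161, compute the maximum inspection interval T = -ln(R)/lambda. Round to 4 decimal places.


R_target = 0.9216
lambda = 0.0161
-ln(0.9216) = 0.0816
T = 0.0816 / 0.0161
T = 5.0711

5.0711


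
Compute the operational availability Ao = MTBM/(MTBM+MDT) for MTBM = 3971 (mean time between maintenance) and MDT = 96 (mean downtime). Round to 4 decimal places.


MTBM = 3971
MDT = 96
MTBM + MDT = 4067
Ao = 3971 / 4067
Ao = 0.9764

0.9764


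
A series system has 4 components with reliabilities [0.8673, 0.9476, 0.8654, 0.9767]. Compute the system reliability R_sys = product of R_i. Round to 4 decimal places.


Components: [0.8673, 0.9476, 0.8654, 0.9767]
After component 1 (R=0.8673): product = 0.8673
After component 2 (R=0.9476): product = 0.8219
After component 3 (R=0.8654): product = 0.7112
After component 4 (R=0.9767): product = 0.6947
R_sys = 0.6947

0.6947


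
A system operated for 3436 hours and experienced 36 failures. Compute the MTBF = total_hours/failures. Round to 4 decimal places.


total_hours = 3436
failures = 36
MTBF = 3436 / 36
MTBF = 95.4444

95.4444


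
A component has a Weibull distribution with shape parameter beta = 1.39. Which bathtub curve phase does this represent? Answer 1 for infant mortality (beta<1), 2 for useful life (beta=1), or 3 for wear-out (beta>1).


beta = 1.39
Compare beta to 1:
beta < 1 => infant mortality (phase 1)
beta = 1 => useful life (phase 2)
beta > 1 => wear-out (phase 3)
Since beta = 1.39, this is wear-out (increasing failure rate)
Phase = 3

3


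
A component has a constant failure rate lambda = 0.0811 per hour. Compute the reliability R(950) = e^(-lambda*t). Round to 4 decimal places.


lambda = 0.0811
t = 950
lambda * t = 77.045
R(t) = e^(-77.045)
R(t) = 0.0

0.0


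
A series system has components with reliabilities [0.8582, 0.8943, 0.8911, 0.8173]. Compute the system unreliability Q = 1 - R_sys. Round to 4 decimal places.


Components: [0.8582, 0.8943, 0.8911, 0.8173]
After component 1: product = 0.8582
After component 2: product = 0.7675
After component 3: product = 0.6839
After component 4: product = 0.559
R_sys = 0.559
Q = 1 - 0.559 = 0.441

0.441


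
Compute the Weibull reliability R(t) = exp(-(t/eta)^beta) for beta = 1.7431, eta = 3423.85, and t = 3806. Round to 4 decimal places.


beta = 1.7431, eta = 3423.85, t = 3806
t/eta = 3806 / 3423.85 = 1.1116
(t/eta)^beta = 1.1116^1.7431 = 1.2025
R(t) = exp(-1.2025)
R(t) = 0.3004

0.3004


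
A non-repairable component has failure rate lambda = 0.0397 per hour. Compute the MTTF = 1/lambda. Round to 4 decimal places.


lambda = 0.0397
MTTF = 1 / 0.0397
MTTF = 25.1889

25.1889


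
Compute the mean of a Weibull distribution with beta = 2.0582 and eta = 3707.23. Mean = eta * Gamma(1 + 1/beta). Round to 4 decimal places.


beta = 2.0582, eta = 3707.23
1/beta = 0.4859
1 + 1/beta = 1.4859
Gamma(1.4859) = 0.8859
Mean = 3707.23 * 0.8859
Mean = 3284.0606

3284.0606


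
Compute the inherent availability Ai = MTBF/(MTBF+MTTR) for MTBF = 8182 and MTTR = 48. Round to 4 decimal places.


MTBF = 8182
MTTR = 48
MTBF + MTTR = 8230
Ai = 8182 / 8230
Ai = 0.9942

0.9942


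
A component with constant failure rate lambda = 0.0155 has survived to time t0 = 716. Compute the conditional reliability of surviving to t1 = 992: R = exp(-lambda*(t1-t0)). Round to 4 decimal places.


lambda = 0.0155
t0 = 716, t1 = 992
t1 - t0 = 276
lambda * (t1-t0) = 0.0155 * 276 = 4.278
R = exp(-4.278)
R = 0.0139

0.0139


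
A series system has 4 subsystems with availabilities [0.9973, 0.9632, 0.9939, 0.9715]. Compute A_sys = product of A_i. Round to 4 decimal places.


Subsystems: [0.9973, 0.9632, 0.9939, 0.9715]
After subsystem 1 (A=0.9973): product = 0.9973
After subsystem 2 (A=0.9632): product = 0.9606
After subsystem 3 (A=0.9939): product = 0.9547
After subsystem 4 (A=0.9715): product = 0.9275
A_sys = 0.9275

0.9275


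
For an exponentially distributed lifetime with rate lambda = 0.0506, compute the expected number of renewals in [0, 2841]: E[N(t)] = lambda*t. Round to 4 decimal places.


lambda = 0.0506
t = 2841
E[N(t)] = lambda * t
E[N(t)] = 0.0506 * 2841
E[N(t)] = 143.7546

143.7546


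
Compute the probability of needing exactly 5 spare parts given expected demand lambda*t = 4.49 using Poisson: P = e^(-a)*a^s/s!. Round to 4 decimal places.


a = 4.49, s = 5
e^(-a) = e^(-4.49) = 0.0112
a^s = 4.49^5 = 1824.869
s! = 120
P = 0.0112 * 1824.869 / 120
P = 0.1706

0.1706


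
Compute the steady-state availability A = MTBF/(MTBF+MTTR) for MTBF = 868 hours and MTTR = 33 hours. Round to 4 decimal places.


MTBF = 868
MTTR = 33
MTBF + MTTR = 901
A = 868 / 901
A = 0.9634

0.9634


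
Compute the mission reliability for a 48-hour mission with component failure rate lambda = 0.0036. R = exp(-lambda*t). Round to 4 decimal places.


lambda = 0.0036
mission_time = 48
lambda * t = 0.0036 * 48 = 0.1728
R = exp(-0.1728)
R = 0.8413

0.8413


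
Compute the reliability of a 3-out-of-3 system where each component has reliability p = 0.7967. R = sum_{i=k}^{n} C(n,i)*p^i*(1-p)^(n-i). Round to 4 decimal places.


k = 3, n = 3, p = 0.7967
i=3: C(3,3)=1 * 0.7967^3 * 0.2033^0 = 0.5057
R = sum of terms = 0.5057

0.5057


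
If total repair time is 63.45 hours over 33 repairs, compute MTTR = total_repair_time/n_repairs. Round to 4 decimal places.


total_repair_time = 63.45
n_repairs = 33
MTTR = 63.45 / 33
MTTR = 1.9227

1.9227


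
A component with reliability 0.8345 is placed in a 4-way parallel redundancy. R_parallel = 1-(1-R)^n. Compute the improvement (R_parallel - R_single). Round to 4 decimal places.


R_single = 0.8345, n = 4
1 - R_single = 0.1655
(1 - R_single)^n = 0.1655^4 = 0.0008
R_parallel = 1 - 0.0008 = 0.9992
Improvement = 0.9992 - 0.8345
Improvement = 0.1647

0.1647


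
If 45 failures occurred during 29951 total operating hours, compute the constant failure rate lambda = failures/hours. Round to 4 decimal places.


failures = 45
total_hours = 29951
lambda = 45 / 29951
lambda = 0.0015

0.0015


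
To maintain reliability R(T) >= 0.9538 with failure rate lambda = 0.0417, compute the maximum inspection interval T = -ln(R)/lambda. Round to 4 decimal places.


R_target = 0.9538
lambda = 0.0417
-ln(0.9538) = 0.0473
T = 0.0473 / 0.0417
T = 1.1343

1.1343


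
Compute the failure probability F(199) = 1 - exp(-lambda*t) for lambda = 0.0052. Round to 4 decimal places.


lambda = 0.0052, t = 199
lambda * t = 1.0348
exp(-1.0348) = 0.3553
F(t) = 1 - 0.3553
F(t) = 0.6447

0.6447


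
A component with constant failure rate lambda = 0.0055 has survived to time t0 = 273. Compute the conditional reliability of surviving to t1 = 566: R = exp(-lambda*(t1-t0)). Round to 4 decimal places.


lambda = 0.0055
t0 = 273, t1 = 566
t1 - t0 = 293
lambda * (t1-t0) = 0.0055 * 293 = 1.6115
R = exp(-1.6115)
R = 0.1996

0.1996


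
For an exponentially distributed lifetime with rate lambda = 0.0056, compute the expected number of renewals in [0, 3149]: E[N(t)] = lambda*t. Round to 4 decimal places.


lambda = 0.0056
t = 3149
E[N(t)] = lambda * t
E[N(t)] = 0.0056 * 3149
E[N(t)] = 17.6344

17.6344


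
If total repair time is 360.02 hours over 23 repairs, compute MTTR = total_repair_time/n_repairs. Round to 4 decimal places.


total_repair_time = 360.02
n_repairs = 23
MTTR = 360.02 / 23
MTTR = 15.653

15.653


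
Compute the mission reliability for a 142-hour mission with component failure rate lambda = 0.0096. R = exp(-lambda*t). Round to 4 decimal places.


lambda = 0.0096
mission_time = 142
lambda * t = 0.0096 * 142 = 1.3632
R = exp(-1.3632)
R = 0.2558

0.2558


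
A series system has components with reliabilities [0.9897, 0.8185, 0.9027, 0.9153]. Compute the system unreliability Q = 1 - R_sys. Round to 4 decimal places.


Components: [0.9897, 0.8185, 0.9027, 0.9153]
After component 1: product = 0.9897
After component 2: product = 0.8101
After component 3: product = 0.7312
After component 4: product = 0.6693
R_sys = 0.6693
Q = 1 - 0.6693 = 0.3307

0.3307


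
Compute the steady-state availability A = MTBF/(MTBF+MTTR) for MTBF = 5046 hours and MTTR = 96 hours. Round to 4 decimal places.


MTBF = 5046
MTTR = 96
MTBF + MTTR = 5142
A = 5046 / 5142
A = 0.9813

0.9813


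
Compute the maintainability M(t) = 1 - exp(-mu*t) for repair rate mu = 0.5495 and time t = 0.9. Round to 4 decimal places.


mu = 0.5495, t = 0.9
mu * t = 0.5495 * 0.9 = 0.4945
exp(-0.4945) = 0.6098
M(t) = 1 - 0.6098
M(t) = 0.3902

0.3902


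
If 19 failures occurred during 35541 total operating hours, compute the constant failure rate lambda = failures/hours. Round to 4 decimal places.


failures = 19
total_hours = 35541
lambda = 19 / 35541
lambda = 0.0005

0.0005


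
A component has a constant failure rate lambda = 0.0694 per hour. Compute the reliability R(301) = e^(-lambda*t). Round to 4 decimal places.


lambda = 0.0694
t = 301
lambda * t = 20.8894
R(t) = e^(-20.8894)
R(t) = 0.0

0.0


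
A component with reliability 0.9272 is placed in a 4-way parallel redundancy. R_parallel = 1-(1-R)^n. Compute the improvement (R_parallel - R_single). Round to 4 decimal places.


R_single = 0.9272, n = 4
1 - R_single = 0.0728
(1 - R_single)^n = 0.0728^4 = 0.0
R_parallel = 1 - 0.0 = 1.0
Improvement = 1.0 - 0.9272
Improvement = 0.0728

0.0728


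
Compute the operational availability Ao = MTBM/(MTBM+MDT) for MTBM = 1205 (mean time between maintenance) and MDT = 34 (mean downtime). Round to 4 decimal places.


MTBM = 1205
MDT = 34
MTBM + MDT = 1239
Ao = 1205 / 1239
Ao = 0.9726

0.9726


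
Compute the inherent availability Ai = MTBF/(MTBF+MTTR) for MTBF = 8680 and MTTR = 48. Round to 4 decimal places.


MTBF = 8680
MTTR = 48
MTBF + MTTR = 8728
Ai = 8680 / 8728
Ai = 0.9945

0.9945


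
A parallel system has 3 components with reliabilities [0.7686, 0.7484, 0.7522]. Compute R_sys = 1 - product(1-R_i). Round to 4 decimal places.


Components: [0.7686, 0.7484, 0.7522]
(1 - 0.7686) = 0.2314, running product = 0.2314
(1 - 0.7484) = 0.2516, running product = 0.0582
(1 - 0.7522) = 0.2478, running product = 0.0144
Product of (1-R_i) = 0.0144
R_sys = 1 - 0.0144 = 0.9856

0.9856


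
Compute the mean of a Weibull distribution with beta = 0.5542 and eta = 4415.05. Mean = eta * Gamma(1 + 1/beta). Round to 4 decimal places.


beta = 0.5542, eta = 4415.05
1/beta = 1.8044
1 + 1/beta = 2.8044
Gamma(2.8044) = 1.6827
Mean = 4415.05 * 1.6827
Mean = 7429.2641

7429.2641


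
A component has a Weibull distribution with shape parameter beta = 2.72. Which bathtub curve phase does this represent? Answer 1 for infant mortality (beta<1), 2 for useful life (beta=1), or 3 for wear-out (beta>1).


beta = 2.72
Compare beta to 1:
beta < 1 => infant mortality (phase 1)
beta = 1 => useful life (phase 2)
beta > 1 => wear-out (phase 3)
Since beta = 2.72, this is wear-out (increasing failure rate)
Phase = 3

3


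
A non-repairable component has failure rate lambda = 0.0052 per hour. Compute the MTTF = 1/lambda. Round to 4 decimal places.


lambda = 0.0052
MTTF = 1 / 0.0052
MTTF = 192.3077

192.3077


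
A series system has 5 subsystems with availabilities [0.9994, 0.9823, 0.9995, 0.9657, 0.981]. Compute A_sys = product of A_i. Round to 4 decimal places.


Subsystems: [0.9994, 0.9823, 0.9995, 0.9657, 0.981]
After subsystem 1 (A=0.9994): product = 0.9994
After subsystem 2 (A=0.9823): product = 0.9817
After subsystem 3 (A=0.9995): product = 0.9812
After subsystem 4 (A=0.9657): product = 0.9476
After subsystem 5 (A=0.981): product = 0.9296
A_sys = 0.9296

0.9296


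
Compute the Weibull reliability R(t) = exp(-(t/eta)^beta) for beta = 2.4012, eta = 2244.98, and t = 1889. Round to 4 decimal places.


beta = 2.4012, eta = 2244.98, t = 1889
t/eta = 1889 / 2244.98 = 0.8414
(t/eta)^beta = 0.8414^2.4012 = 0.6606
R(t) = exp(-0.6606)
R(t) = 0.5165

0.5165


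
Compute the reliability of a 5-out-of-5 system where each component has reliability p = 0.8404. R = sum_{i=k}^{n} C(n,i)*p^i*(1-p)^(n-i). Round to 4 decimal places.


k = 5, n = 5, p = 0.8404
i=5: C(5,5)=1 * 0.8404^5 * 0.1596^0 = 0.4192
R = sum of terms = 0.4192

0.4192


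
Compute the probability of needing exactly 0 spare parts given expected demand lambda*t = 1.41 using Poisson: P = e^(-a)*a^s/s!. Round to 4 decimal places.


a = 1.41, s = 0
e^(-a) = e^(-1.41) = 0.2441
a^s = 1.41^0 = 1.0
s! = 1
P = 0.2441 * 1.0 / 1
P = 0.2441

0.2441


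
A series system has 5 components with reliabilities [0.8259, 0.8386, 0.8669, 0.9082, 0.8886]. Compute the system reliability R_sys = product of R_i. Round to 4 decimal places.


Components: [0.8259, 0.8386, 0.8669, 0.9082, 0.8886]
After component 1 (R=0.8259): product = 0.8259
After component 2 (R=0.8386): product = 0.6926
After component 3 (R=0.8669): product = 0.6004
After component 4 (R=0.9082): product = 0.5453
After component 5 (R=0.8886): product = 0.4846
R_sys = 0.4846

0.4846


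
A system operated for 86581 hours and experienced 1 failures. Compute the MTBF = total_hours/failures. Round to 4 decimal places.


total_hours = 86581
failures = 1
MTBF = 86581 / 1
MTBF = 86581.0

86581.0


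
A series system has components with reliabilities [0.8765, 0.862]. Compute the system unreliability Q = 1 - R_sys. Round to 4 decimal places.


Components: [0.8765, 0.862]
After component 1: product = 0.8765
After component 2: product = 0.7555
R_sys = 0.7555
Q = 1 - 0.7555 = 0.2445

0.2445


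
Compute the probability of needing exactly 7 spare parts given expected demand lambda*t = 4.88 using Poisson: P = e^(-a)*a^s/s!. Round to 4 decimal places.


a = 4.88, s = 7
e^(-a) = e^(-4.88) = 0.0076
a^s = 4.88^7 = 65908.0942
s! = 5040
P = 0.0076 * 65908.0942 / 5040
P = 0.0993

0.0993


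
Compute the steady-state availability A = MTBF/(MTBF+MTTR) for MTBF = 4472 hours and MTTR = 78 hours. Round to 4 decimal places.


MTBF = 4472
MTTR = 78
MTBF + MTTR = 4550
A = 4472 / 4550
A = 0.9829

0.9829


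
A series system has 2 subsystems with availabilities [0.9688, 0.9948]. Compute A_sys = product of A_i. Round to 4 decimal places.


Subsystems: [0.9688, 0.9948]
After subsystem 1 (A=0.9688): product = 0.9688
After subsystem 2 (A=0.9948): product = 0.9638
A_sys = 0.9638

0.9638


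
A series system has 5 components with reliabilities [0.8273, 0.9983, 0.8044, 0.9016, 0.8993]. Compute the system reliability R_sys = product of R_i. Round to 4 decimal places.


Components: [0.8273, 0.9983, 0.8044, 0.9016, 0.8993]
After component 1 (R=0.8273): product = 0.8273
After component 2 (R=0.9983): product = 0.8259
After component 3 (R=0.8044): product = 0.6643
After component 4 (R=0.9016): product = 0.599
After component 5 (R=0.8993): product = 0.5387
R_sys = 0.5387

0.5387


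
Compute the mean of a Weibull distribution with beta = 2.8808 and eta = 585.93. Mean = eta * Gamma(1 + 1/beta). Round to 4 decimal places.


beta = 2.8808, eta = 585.93
1/beta = 0.3471
1 + 1/beta = 1.3471
Gamma(1.3471) = 0.8914
Mean = 585.93 * 0.8914
Mean = 522.3257

522.3257


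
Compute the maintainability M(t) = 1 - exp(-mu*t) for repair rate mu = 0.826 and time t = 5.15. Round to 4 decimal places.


mu = 0.826, t = 5.15
mu * t = 0.826 * 5.15 = 4.2539
exp(-4.2539) = 0.0142
M(t) = 1 - 0.0142
M(t) = 0.9858

0.9858


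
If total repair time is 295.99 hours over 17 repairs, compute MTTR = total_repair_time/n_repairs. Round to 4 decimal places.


total_repair_time = 295.99
n_repairs = 17
MTTR = 295.99 / 17
MTTR = 17.4112

17.4112


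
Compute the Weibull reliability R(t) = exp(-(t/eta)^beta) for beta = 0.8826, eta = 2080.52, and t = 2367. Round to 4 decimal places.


beta = 0.8826, eta = 2080.52, t = 2367
t/eta = 2367 / 2080.52 = 1.1377
(t/eta)^beta = 1.1377^0.8826 = 1.1206
R(t) = exp(-1.1206)
R(t) = 0.3261

0.3261


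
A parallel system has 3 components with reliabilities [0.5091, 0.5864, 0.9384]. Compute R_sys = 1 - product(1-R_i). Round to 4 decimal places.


Components: [0.5091, 0.5864, 0.9384]
(1 - 0.5091) = 0.4909, running product = 0.4909
(1 - 0.5864) = 0.4136, running product = 0.203
(1 - 0.9384) = 0.0616, running product = 0.0125
Product of (1-R_i) = 0.0125
R_sys = 1 - 0.0125 = 0.9875

0.9875


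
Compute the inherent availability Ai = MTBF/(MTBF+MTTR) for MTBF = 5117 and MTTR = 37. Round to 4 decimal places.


MTBF = 5117
MTTR = 37
MTBF + MTTR = 5154
Ai = 5117 / 5154
Ai = 0.9928

0.9928


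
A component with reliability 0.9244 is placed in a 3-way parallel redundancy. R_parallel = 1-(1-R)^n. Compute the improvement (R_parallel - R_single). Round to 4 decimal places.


R_single = 0.9244, n = 3
1 - R_single = 0.0756
(1 - R_single)^n = 0.0756^3 = 0.0004
R_parallel = 1 - 0.0004 = 0.9996
Improvement = 0.9996 - 0.9244
Improvement = 0.0752

0.0752


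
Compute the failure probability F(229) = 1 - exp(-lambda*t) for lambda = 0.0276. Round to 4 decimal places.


lambda = 0.0276, t = 229
lambda * t = 6.3204
exp(-6.3204) = 0.0018
F(t) = 1 - 0.0018
F(t) = 0.9982

0.9982


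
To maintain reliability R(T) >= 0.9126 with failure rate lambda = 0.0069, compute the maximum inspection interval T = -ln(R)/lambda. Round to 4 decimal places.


R_target = 0.9126
lambda = 0.0069
-ln(0.9126) = 0.0915
T = 0.0915 / 0.0069
T = 13.2547

13.2547


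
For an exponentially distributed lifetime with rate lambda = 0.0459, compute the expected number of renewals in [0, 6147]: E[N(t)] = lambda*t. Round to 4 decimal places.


lambda = 0.0459
t = 6147
E[N(t)] = lambda * t
E[N(t)] = 0.0459 * 6147
E[N(t)] = 282.1473

282.1473


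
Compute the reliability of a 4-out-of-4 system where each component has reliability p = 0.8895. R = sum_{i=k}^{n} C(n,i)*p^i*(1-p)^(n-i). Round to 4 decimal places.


k = 4, n = 4, p = 0.8895
i=4: C(4,4)=1 * 0.8895^4 * 0.1105^0 = 0.626
R = sum of terms = 0.626

0.626


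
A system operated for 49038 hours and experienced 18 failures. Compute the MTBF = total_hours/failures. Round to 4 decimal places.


total_hours = 49038
failures = 18
MTBF = 49038 / 18
MTBF = 2724.3333

2724.3333


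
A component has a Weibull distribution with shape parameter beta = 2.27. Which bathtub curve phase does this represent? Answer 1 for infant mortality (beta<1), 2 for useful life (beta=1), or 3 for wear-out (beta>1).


beta = 2.27
Compare beta to 1:
beta < 1 => infant mortality (phase 1)
beta = 1 => useful life (phase 2)
beta > 1 => wear-out (phase 3)
Since beta = 2.27, this is wear-out (increasing failure rate)
Phase = 3

3


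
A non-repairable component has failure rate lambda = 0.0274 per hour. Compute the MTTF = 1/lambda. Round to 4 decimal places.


lambda = 0.0274
MTTF = 1 / 0.0274
MTTF = 36.4964

36.4964


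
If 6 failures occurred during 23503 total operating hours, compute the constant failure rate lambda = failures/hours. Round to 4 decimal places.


failures = 6
total_hours = 23503
lambda = 6 / 23503
lambda = 0.0003

0.0003


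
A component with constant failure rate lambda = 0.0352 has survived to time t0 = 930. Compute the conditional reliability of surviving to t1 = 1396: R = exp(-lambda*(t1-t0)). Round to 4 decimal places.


lambda = 0.0352
t0 = 930, t1 = 1396
t1 - t0 = 466
lambda * (t1-t0) = 0.0352 * 466 = 16.4032
R = exp(-16.4032)
R = 0.0

0.0


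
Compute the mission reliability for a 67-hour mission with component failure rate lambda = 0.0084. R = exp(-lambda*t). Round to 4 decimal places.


lambda = 0.0084
mission_time = 67
lambda * t = 0.0084 * 67 = 0.5628
R = exp(-0.5628)
R = 0.5696

0.5696


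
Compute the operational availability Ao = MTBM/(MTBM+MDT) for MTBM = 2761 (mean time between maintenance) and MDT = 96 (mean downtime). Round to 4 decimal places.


MTBM = 2761
MDT = 96
MTBM + MDT = 2857
Ao = 2761 / 2857
Ao = 0.9664

0.9664


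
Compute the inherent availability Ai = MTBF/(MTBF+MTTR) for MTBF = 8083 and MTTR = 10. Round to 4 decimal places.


MTBF = 8083
MTTR = 10
MTBF + MTTR = 8093
Ai = 8083 / 8093
Ai = 0.9988

0.9988


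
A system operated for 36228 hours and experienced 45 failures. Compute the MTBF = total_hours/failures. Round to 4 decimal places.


total_hours = 36228
failures = 45
MTBF = 36228 / 45
MTBF = 805.0667

805.0667


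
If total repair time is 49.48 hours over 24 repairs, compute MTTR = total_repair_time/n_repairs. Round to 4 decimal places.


total_repair_time = 49.48
n_repairs = 24
MTTR = 49.48 / 24
MTTR = 2.0617

2.0617


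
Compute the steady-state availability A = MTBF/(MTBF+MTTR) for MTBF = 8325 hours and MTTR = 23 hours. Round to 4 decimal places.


MTBF = 8325
MTTR = 23
MTBF + MTTR = 8348
A = 8325 / 8348
A = 0.9972

0.9972


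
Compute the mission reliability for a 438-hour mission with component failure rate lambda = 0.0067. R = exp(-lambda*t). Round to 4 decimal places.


lambda = 0.0067
mission_time = 438
lambda * t = 0.0067 * 438 = 2.9346
R = exp(-2.9346)
R = 0.0532

0.0532


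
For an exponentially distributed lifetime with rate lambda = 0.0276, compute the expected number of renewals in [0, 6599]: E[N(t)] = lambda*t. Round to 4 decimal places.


lambda = 0.0276
t = 6599
E[N(t)] = lambda * t
E[N(t)] = 0.0276 * 6599
E[N(t)] = 182.1324

182.1324


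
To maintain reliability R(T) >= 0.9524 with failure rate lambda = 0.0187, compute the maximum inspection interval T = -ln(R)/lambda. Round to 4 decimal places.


R_target = 0.9524
lambda = 0.0187
-ln(0.9524) = 0.0488
T = 0.0488 / 0.0187
T = 2.608

2.608


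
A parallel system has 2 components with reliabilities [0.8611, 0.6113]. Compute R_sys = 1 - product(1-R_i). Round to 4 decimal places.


Components: [0.8611, 0.6113]
(1 - 0.8611) = 0.1389, running product = 0.1389
(1 - 0.6113) = 0.3887, running product = 0.054
Product of (1-R_i) = 0.054
R_sys = 1 - 0.054 = 0.946

0.946


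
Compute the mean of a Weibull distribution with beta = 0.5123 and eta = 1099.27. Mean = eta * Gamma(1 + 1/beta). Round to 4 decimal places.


beta = 0.5123, eta = 1099.27
1/beta = 1.952
1 + 1/beta = 2.952
Gamma(2.952) = 1.9142
Mean = 1099.27 * 1.9142
Mean = 2104.2114

2104.2114


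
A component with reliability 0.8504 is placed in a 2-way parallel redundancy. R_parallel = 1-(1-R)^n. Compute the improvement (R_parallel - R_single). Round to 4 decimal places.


R_single = 0.8504, n = 2
1 - R_single = 0.1496
(1 - R_single)^n = 0.1496^2 = 0.0224
R_parallel = 1 - 0.0224 = 0.9776
Improvement = 0.9776 - 0.8504
Improvement = 0.1272

0.1272


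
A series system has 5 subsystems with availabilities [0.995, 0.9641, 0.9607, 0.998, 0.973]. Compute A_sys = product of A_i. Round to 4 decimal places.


Subsystems: [0.995, 0.9641, 0.9607, 0.998, 0.973]
After subsystem 1 (A=0.995): product = 0.995
After subsystem 2 (A=0.9641): product = 0.9593
After subsystem 3 (A=0.9607): product = 0.9216
After subsystem 4 (A=0.998): product = 0.9197
After subsystem 5 (A=0.973): product = 0.8949
A_sys = 0.8949

0.8949


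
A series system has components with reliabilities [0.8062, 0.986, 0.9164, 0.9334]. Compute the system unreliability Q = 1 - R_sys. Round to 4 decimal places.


Components: [0.8062, 0.986, 0.9164, 0.9334]
After component 1: product = 0.8062
After component 2: product = 0.7949
After component 3: product = 0.7285
After component 4: product = 0.6799
R_sys = 0.6799
Q = 1 - 0.6799 = 0.3201

0.3201


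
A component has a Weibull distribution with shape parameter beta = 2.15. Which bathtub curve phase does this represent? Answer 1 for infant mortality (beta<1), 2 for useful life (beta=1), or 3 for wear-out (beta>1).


beta = 2.15
Compare beta to 1:
beta < 1 => infant mortality (phase 1)
beta = 1 => useful life (phase 2)
beta > 1 => wear-out (phase 3)
Since beta = 2.15, this is wear-out (increasing failure rate)
Phase = 3

3


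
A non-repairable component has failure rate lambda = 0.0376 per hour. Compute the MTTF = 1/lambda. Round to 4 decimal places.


lambda = 0.0376
MTTF = 1 / 0.0376
MTTF = 26.5957

26.5957


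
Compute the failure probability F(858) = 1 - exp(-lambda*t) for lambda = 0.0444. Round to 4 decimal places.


lambda = 0.0444, t = 858
lambda * t = 38.0952
exp(-38.0952) = 0.0
F(t) = 1 - 0.0
F(t) = 1.0

1.0


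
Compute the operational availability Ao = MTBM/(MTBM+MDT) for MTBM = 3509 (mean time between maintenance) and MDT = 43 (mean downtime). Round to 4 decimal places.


MTBM = 3509
MDT = 43
MTBM + MDT = 3552
Ao = 3509 / 3552
Ao = 0.9879

0.9879


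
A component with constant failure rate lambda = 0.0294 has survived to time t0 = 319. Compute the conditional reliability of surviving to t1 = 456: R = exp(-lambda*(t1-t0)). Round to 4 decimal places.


lambda = 0.0294
t0 = 319, t1 = 456
t1 - t0 = 137
lambda * (t1-t0) = 0.0294 * 137 = 4.0278
R = exp(-4.0278)
R = 0.0178

0.0178


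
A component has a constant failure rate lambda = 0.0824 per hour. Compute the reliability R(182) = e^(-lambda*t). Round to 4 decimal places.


lambda = 0.0824
t = 182
lambda * t = 14.9968
R(t) = e^(-14.9968)
R(t) = 0.0

0.0


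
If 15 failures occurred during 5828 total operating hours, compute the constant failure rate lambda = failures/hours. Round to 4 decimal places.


failures = 15
total_hours = 5828
lambda = 15 / 5828
lambda = 0.0026

0.0026


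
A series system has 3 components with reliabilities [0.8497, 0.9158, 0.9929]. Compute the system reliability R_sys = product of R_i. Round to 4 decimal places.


Components: [0.8497, 0.9158, 0.9929]
After component 1 (R=0.8497): product = 0.8497
After component 2 (R=0.9158): product = 0.7782
After component 3 (R=0.9929): product = 0.7726
R_sys = 0.7726

0.7726


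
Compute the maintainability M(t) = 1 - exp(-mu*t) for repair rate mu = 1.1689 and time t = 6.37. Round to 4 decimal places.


mu = 1.1689, t = 6.37
mu * t = 1.1689 * 6.37 = 7.4459
exp(-7.4459) = 0.0006
M(t) = 1 - 0.0006
M(t) = 0.9994

0.9994


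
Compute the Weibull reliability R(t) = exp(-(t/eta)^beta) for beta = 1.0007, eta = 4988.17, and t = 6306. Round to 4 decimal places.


beta = 1.0007, eta = 4988.17, t = 6306
t/eta = 6306 / 4988.17 = 1.2642
(t/eta)^beta = 1.2642^1.0007 = 1.2644
R(t) = exp(-1.2644)
R(t) = 0.2824

0.2824


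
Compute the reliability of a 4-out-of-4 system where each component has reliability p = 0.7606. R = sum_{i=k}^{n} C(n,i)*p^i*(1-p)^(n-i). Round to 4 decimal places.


k = 4, n = 4, p = 0.7606
i=4: C(4,4)=1 * 0.7606^4 * 0.2394^0 = 0.3347
R = sum of terms = 0.3347

0.3347


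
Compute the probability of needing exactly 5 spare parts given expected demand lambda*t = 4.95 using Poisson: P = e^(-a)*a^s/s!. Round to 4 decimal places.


a = 4.95, s = 5
e^(-a) = e^(-4.95) = 0.0071
a^s = 4.95^5 = 2971.8439
s! = 120
P = 0.0071 * 2971.8439 / 120
P = 0.1754

0.1754


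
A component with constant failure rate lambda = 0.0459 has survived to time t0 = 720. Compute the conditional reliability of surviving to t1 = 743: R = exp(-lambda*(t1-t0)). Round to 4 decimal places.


lambda = 0.0459
t0 = 720, t1 = 743
t1 - t0 = 23
lambda * (t1-t0) = 0.0459 * 23 = 1.0557
R = exp(-1.0557)
R = 0.3479

0.3479


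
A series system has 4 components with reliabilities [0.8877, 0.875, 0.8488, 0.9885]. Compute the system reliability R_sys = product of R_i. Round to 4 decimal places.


Components: [0.8877, 0.875, 0.8488, 0.9885]
After component 1 (R=0.8877): product = 0.8877
After component 2 (R=0.875): product = 0.7767
After component 3 (R=0.8488): product = 0.6593
After component 4 (R=0.9885): product = 0.6517
R_sys = 0.6517

0.6517


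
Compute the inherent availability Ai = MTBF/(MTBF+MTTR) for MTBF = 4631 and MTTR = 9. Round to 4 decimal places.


MTBF = 4631
MTTR = 9
MTBF + MTTR = 4640
Ai = 4631 / 4640
Ai = 0.9981

0.9981


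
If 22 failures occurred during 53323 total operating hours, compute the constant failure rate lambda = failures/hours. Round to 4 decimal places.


failures = 22
total_hours = 53323
lambda = 22 / 53323
lambda = 0.0004

0.0004


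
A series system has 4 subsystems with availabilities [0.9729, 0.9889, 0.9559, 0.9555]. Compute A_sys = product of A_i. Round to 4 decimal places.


Subsystems: [0.9729, 0.9889, 0.9559, 0.9555]
After subsystem 1 (A=0.9729): product = 0.9729
After subsystem 2 (A=0.9889): product = 0.9621
After subsystem 3 (A=0.9559): product = 0.9197
After subsystem 4 (A=0.9555): product = 0.8787
A_sys = 0.8787

0.8787


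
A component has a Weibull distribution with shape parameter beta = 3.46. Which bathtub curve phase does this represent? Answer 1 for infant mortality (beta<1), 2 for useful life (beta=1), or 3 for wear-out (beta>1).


beta = 3.46
Compare beta to 1:
beta < 1 => infant mortality (phase 1)
beta = 1 => useful life (phase 2)
beta > 1 => wear-out (phase 3)
Since beta = 3.46, this is wear-out (increasing failure rate)
Phase = 3

3


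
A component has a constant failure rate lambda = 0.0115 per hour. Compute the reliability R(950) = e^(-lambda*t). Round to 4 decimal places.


lambda = 0.0115
t = 950
lambda * t = 10.925
R(t) = e^(-10.925)
R(t) = 0.0

0.0


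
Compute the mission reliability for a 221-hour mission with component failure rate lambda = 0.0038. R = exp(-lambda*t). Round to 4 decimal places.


lambda = 0.0038
mission_time = 221
lambda * t = 0.0038 * 221 = 0.8398
R = exp(-0.8398)
R = 0.4318

0.4318


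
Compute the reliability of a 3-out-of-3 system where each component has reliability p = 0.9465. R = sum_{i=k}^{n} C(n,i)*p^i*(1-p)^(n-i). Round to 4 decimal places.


k = 3, n = 3, p = 0.9465
i=3: C(3,3)=1 * 0.9465^3 * 0.0535^0 = 0.8479
R = sum of terms = 0.8479

0.8479


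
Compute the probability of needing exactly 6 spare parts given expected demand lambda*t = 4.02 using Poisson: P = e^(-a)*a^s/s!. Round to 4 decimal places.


a = 4.02, s = 6
e^(-a) = e^(-4.02) = 0.018
a^s = 4.02^6 = 4220.4263
s! = 720
P = 0.018 * 4220.4263 / 720
P = 0.1052

0.1052


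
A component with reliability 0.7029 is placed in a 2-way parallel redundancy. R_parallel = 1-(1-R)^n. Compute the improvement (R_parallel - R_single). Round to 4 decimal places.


R_single = 0.7029, n = 2
1 - R_single = 0.2971
(1 - R_single)^n = 0.2971^2 = 0.0883
R_parallel = 1 - 0.0883 = 0.9117
Improvement = 0.9117 - 0.7029
Improvement = 0.2088

0.2088


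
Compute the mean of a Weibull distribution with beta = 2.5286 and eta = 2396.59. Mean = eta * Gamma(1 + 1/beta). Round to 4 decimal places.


beta = 2.5286, eta = 2396.59
1/beta = 0.3955
1 + 1/beta = 1.3955
Gamma(1.3955) = 0.8875
Mean = 2396.59 * 0.8875
Mean = 2127.0206

2127.0206


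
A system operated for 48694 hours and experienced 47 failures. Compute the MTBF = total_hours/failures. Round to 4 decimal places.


total_hours = 48694
failures = 47
MTBF = 48694 / 47
MTBF = 1036.0426

1036.0426


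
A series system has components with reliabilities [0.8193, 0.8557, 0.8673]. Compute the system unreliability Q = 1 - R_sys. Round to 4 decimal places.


Components: [0.8193, 0.8557, 0.8673]
After component 1: product = 0.8193
After component 2: product = 0.7011
After component 3: product = 0.608
R_sys = 0.608
Q = 1 - 0.608 = 0.392

0.392


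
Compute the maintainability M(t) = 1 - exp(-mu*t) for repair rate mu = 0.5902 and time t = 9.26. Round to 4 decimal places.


mu = 0.5902, t = 9.26
mu * t = 0.5902 * 9.26 = 5.4653
exp(-5.4653) = 0.0042
M(t) = 1 - 0.0042
M(t) = 0.9958

0.9958


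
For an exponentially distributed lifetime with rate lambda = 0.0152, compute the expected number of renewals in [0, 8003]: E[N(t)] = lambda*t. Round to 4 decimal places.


lambda = 0.0152
t = 8003
E[N(t)] = lambda * t
E[N(t)] = 0.0152 * 8003
E[N(t)] = 121.6456

121.6456


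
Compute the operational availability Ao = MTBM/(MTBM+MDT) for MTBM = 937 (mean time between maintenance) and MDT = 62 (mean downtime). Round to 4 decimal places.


MTBM = 937
MDT = 62
MTBM + MDT = 999
Ao = 937 / 999
Ao = 0.9379

0.9379


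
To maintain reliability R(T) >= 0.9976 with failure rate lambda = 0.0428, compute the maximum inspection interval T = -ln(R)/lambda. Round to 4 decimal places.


R_target = 0.9976
lambda = 0.0428
-ln(0.9976) = 0.0024
T = 0.0024 / 0.0428
T = 0.0561

0.0561


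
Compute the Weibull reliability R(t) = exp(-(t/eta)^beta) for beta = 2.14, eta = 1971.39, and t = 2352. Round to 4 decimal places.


beta = 2.14, eta = 1971.39, t = 2352
t/eta = 2352 / 1971.39 = 1.1931
(t/eta)^beta = 1.1931^2.14 = 1.459
R(t) = exp(-1.459)
R(t) = 0.2325

0.2325


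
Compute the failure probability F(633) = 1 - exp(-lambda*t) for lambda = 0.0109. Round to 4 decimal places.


lambda = 0.0109, t = 633
lambda * t = 6.8997
exp(-6.8997) = 0.001
F(t) = 1 - 0.001
F(t) = 0.999

0.999


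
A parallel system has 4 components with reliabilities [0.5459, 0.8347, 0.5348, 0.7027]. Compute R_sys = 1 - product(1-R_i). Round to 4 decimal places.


Components: [0.5459, 0.8347, 0.5348, 0.7027]
(1 - 0.5459) = 0.4541, running product = 0.4541
(1 - 0.8347) = 0.1653, running product = 0.0751
(1 - 0.5348) = 0.4652, running product = 0.0349
(1 - 0.7027) = 0.2973, running product = 0.0104
Product of (1-R_i) = 0.0104
R_sys = 1 - 0.0104 = 0.9896

0.9896


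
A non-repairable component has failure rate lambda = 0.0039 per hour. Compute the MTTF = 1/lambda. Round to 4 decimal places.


lambda = 0.0039
MTTF = 1 / 0.0039
MTTF = 256.4103

256.4103


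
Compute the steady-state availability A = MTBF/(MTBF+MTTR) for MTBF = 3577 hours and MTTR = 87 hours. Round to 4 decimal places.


MTBF = 3577
MTTR = 87
MTBF + MTTR = 3664
A = 3577 / 3664
A = 0.9763

0.9763


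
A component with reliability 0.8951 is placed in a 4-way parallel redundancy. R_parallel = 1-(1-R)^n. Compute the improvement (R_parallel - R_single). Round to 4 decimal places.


R_single = 0.8951, n = 4
1 - R_single = 0.1049
(1 - R_single)^n = 0.1049^4 = 0.0001
R_parallel = 1 - 0.0001 = 0.9999
Improvement = 0.9999 - 0.8951
Improvement = 0.1048

0.1048
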